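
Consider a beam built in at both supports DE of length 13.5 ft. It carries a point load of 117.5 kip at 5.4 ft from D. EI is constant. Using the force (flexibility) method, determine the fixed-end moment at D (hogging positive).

Take the two fixed-end moments M_D, M_E as redundants; the released structure is the simple span DE.
Simple-span end rotations at D and E under the given loads:
  at D: point load 117.5 at a = 5.4: Pab(L + b)/(6LEI) = 1371/EI
  at E: point load 117.5 at a = 5.4: Pab(L + a)/(6LEI) = 1199/EI
  θ_D0 = 1371/EI,  θ_E0 = 1199/EI
Flexibility coefficients: a unit moment at one end gives L/(3EI) there and L/(6EI) at the far end, so f₁₁ = f₂₂ = 4.5/EI and f₁₂ = f₂₁ = 2.25/EI.
Compatibility — zero rotation at each built-in end:
  4.5 M_D + 2.25 M_E = 1371
  2.25 M_D + 4.5 M_E = 1199
Solving the pair gives M_D = 228.4 kip·ft and M_E = 152.3 kip·ft (hogging).

M_D = 228.4 kip·ft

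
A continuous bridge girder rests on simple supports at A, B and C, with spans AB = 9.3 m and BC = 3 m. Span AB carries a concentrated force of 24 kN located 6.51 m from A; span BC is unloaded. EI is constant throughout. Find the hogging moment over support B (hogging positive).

M_B = 30.12 kN·m

Insert a hinge at B; M_B is the redundant, and each span becomes simply supported.
Discontinuity in slope at B on the released structure — sum the simple-span end rotations:
  span AB: point load 24 at a = 6.51: Pab(L + a)/(6LEI) = 123.5/EI
  relative rotation θ_0 = (123.5 + 0)/EI = 123.5/EI
A unit hogging moment at B produces rotation L₁/(3EI) + L₂/(3EI) = 4.1/EI.
Compatibility: M_B·(L₁+L₂)/(3EI) = θ_0, giving M_B = 30.12 kN·m (hogging).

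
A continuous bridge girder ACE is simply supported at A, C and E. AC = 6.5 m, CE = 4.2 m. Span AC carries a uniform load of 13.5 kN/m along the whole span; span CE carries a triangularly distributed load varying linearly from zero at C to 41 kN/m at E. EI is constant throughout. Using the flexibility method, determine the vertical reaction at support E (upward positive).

R_E = 43.14 kN

Insert a hinge at C; M_C is the redundant, and each span becomes simply supported.
Discontinuity in slope at C on the released structure — sum the simple-span end rotations:
  span AC: UDL 13.5: wL³/(24EI) = 154.5/EI
  span CE: triangular load, peak 41: 7w₀L³/(360EI) = 59.06/EI
  relative rotation θ_0 = (154.5 + 59.06)/EI = 213.5/EI
A unit hogging moment at C produces rotation L₁/(3EI) + L₂/(3EI) = 3.567/EI.
Slope continuity at C: θ_0 = M_C·3.567/EI, so M_C = 213.5/3.567 = 59.87 kN·m (hogging).
Span CE, ΣM about E: R_C^{CE}·4.2 = 120.5 + 59.87, so R_C^{CE} = 42.96 kN and R_E = 86.1 − 42.96 = 43.14 kN.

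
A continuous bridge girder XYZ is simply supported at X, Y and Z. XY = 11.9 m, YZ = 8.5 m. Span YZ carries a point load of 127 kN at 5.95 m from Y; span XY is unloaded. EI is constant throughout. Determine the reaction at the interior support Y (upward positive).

Take M_Y as the redundant. Released structure: two simple spans XY and YZ with a hinge at Y.
Discontinuity in slope at Y on the released structure — sum the simple-span end rotations:
  span YZ: point load 127 at a = 5.95: Pab(L + b)/(6LEI) = 417.5/EI
  relative rotation θ_0 = (0 + 417.5)/EI = 417.5/EI
A unit hogging moment at Y produces rotation L₁/(3EI) + L₂/(3EI) = 6.8/EI.
Slope continuity at Y: θ_0 = M_Y·6.8/EI, so M_Y = 417.5/6.8 = 61.4 kN·m (hogging).
Span XY, ΣM about X with M_Y applied at Y: R_Y^{XY}·11.9 = 0 + 61.4, so R_Y^{XY} = 5.159 kN and R_X = 0 − 5.159 = -5.159 kN.
Span YZ, ΣM about Z: R_Y^{YZ}·8.5 = 323.9 + 61.4, so R_Y^{YZ} = 45.32 kN and R_Z = 127 − 45.32 = 81.68 kN.
R_Y = 5.159 + 45.32 = 50.48 kN.

R_Y = 50.48 kN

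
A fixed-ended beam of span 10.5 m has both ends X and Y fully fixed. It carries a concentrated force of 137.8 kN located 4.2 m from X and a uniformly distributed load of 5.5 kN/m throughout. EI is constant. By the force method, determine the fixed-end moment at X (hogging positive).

Take the two fixed-end moments M_X, M_Y as redundants; the released structure is the simple span XY.
On the primary (simply-supported) span, the end slopes from the loading are:
  at X: point load 137.8 at a = 4.2: Pab(L + b)/(6LEI) = 972.3/EI
  at Y: point load 137.8 at a = 4.2: Pab(L + a)/(6LEI) = 850.8/EI
  at X: UDL 5.5: wL³/(24EI) = 265.3/EI
  at Y: UDL 5.5: wL³/(24EI) = 265.3/EI
  θ_X0 = 1238/EI,  θ_Y0 = 1116/EI
Flexibility coefficients: a unit moment at one end gives L/(3EI) there and L/(6EI) at the far end, so f₁₁ = f₂₂ = 3.5/EI and f₁₂ = f₂₁ = 1.75/EI.
Compatibility — zero rotation at each built-in end:
  3.5 M_X + 1.75 M_Y = 1238
  1.75 M_X + 3.5 M_Y = 1116
Solving the pair gives M_X = 258.9 kN·m and M_Y = 189.4 kN·m (hogging).

M_X = 258.9 kN·m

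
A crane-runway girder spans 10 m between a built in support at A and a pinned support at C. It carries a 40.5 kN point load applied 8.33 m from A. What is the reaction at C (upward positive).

Take the reaction at C as the redundant and release it; the primary structure is a cantilever fixed at A.
Free-end deflection of the primary structure under the applied loading (downward +):
  point load 40.5 at a = 8.33: Pa²(3L − a)/(6EI) = 10150/EI
Tip deflection under a unit load at C: L³/(3EI) = 333.3/EI.
Compatibility at C: δ_0 − R_C·δ_{CC} = 0, so R_C = 10150/333.3 = 30.45 kN.

R_C = 30.45 kN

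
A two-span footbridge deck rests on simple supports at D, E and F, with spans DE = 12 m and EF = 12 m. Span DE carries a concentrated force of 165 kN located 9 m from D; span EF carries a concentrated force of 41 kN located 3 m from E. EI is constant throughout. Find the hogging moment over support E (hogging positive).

M_E = 202.8 kN·m

Take M_E as the redundant. Released structure: two simple spans DE and EF with a hinge at E.
Discontinuity in slope at E on the released structure — sum the simple-span end rotations:
  span DE: point load 165 at a = 9: Pab(L + a)/(6LEI) = 1299/EI
  span EF: point load 41 at a = 3: Pab(L + b)/(6LEI) = 322.9/EI
  relative rotation θ_0 = (1299 + 322.9)/EI = 1622/EI
A unit hogging moment at E produces rotation L₁/(3EI) + L₂/(3EI) = 8/EI.
Compatibility: M_E·(L₁+L₂)/(3EI) = θ_0, giving M_E = 202.8 kN·m (hogging).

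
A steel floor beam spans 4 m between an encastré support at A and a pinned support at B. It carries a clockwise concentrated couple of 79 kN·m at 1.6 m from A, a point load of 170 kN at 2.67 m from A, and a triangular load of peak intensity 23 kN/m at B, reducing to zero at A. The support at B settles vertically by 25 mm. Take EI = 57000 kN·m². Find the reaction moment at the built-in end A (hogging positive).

Release the roller at B. Primary structure: cantilever fixed at A.
Primary-structure tip deflection at B by superposition:
  clockwise couple 79 at a = 1.6: M₀a(2L − a)/(2EI) = 404.5/EI
  point load 170 at a = 2.67: Pa²(3L − a)/(6EI) = 1885/EI
  triangular load, peak 23 at the free end: 11w₀L⁴/(120EI) = 539.7/EI
  δ_0 = 2829/EI
Tip deflection under a unit load at B: L³/(3EI) = 21.33/EI.
With EI = 57000 kN·m²: δ_0 = 0.049627 m and δ_{BB} = 0.000374 m/kN.
Compatibility — the beam at B must follow the support down by 0.025 m: δ_0 − R_B·δ_{BB} = 0.025, so R_B = (0.049627 − 0.025)/0.000374 = 65.8 kN.
Moment equilibrium about A: M_A = Σ(load moments about A) − R_B·L = 655.6 − 65.8×4 = 392.4 kN·m.

M_A = 392.4 kN·m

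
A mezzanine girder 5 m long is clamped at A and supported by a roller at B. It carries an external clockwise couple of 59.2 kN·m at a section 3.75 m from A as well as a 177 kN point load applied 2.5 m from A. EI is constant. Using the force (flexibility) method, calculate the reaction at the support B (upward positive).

Remove the prop at B; the released (primary) structure is a cantilever built in at A.
Free-end deflection of the primary structure under the applied loading (downward +):
  clockwise couple 59.2 at a = 3.75: M₀a(2L − a)/(2EI) = 693.8/EI
  point load 177 at a = 2.5: Pa²(3L − a)/(6EI) = 2305/EI
  δ_0 = 2998/EI
Flexibility coefficient — unit upward force at B: δ_{BB} = L³/(3EI) = 41.67/EI.
The prop prevents deflection at B: R_B = δ_0/δ_{BB} = 2998/41.67 = 71.96 kN.

R_B = 71.96 kN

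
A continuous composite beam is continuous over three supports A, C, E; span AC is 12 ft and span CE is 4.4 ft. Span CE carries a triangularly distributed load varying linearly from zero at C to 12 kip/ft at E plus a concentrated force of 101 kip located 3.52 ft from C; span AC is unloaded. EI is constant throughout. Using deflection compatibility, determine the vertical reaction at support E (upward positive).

R_E = 94.97 kip

Release continuity at C by inserting a hinge; the redundant is the internal moment M_C. The primary structure is two simply-supported spans AC and CE.
Rotations at C on the released spans (each span's end-slope, ×1/EI):
  span CE: triangular load, peak 12: 7w₀L³/(360EI) = 19.88/EI
  span CE: point load 101 at a = 3.52: Pab(L + b)/(6LEI) = 62.57/EI
  relative rotation θ_0 = (0 + 82.45)/EI = 82.45/EI
A unit hogging moment at C produces rotation L₁/(3EI) + L₂/(3EI) = 5.467/EI.
Slope continuity at C: θ_0 = M_C·5.467/EI, so M_C = 82.45/5.467 = 15.08 kip·ft (hogging).
Span CE, ΣM about E: R_C^{CE}·4.4 = 127.6 + 15.08, so R_C^{CE} = 32.43 kip and R_E = 127.4 − 32.43 = 94.97 kip.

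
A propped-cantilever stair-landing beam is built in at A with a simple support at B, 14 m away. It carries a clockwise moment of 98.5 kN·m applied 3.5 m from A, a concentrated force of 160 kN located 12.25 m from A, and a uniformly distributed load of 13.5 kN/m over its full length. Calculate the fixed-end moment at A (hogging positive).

Choose R_B as the redundant. The primary structure is the cantilever fixed at A.
Downward deflection at the released point B due to the loads:
  clockwise couple 98.5 at a = 3.5: M₀a(2L − a)/(2EI) = 4223/EI
  point load 160 at a = 12.25: Pa²(3L − a)/(6EI) = 119050/EI
  UDL 13.5: wL⁴/(8EI) = 64827/EI
  δ_0 = 188100/EI
Flexibility coefficient — unit upward force at B: δ_{BB} = L³/(3EI) = 914.7/EI.
Compatibility at B: δ_0 − R_B·δ_{BB} = 0, so R_B = 188100/914.7 = 205.6 kN.
Moment equilibrium about A: M_A = Σ(load moments about A) − R_B·L = 3382 − 205.6×14 = 502.4 kN·m.

M_A = 502.4 kN·m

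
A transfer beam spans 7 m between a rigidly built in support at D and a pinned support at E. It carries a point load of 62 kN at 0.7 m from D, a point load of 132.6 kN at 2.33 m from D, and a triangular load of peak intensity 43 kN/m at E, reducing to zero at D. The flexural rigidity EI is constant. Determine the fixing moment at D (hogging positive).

Take the reaction at E as the redundant and release it; the primary structure is a cantilever fixed at D.
Free-end deflection of the primary structure under the applied loading (downward +):
  point load 62 at a = 0.7: Pa²(3L − a)/(6EI) = 102.8/EI
  point load 132.6 at a = 2.33: Pa²(3L − a)/(6EI) = 2240/EI
  triangular load, peak 43 at the free end: 11w₀L⁴/(120EI) = 9464/EI
  δ_0 = 11807/EI
Tip deflection under a unit load at E: L³/(3EI) = 114.3/EI.
The prop prevents deflection at E: R_E = δ_0/δ_{EE} = 11807/114.3 = 103.3 kN.
Moment equilibrium about D: M_D = Σ(load moments about D) − R_E·L = 1055 − 103.3×7 = 331.8 kN·m.

M_D = 331.8 kN·m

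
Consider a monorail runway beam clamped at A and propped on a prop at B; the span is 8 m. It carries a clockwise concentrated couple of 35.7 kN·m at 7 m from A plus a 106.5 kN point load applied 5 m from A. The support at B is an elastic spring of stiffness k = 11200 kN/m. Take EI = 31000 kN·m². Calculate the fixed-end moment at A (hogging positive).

M_A = 127.4 kN·m

Release the roller at B. Primary structure: cantilever fixed at A.
Deflection at B on the released cantilever, summing each load's contribution:
  clockwise couple 35.7 at a = 7: M₀a(2L − a)/(2EI) = 1125/EI
  point load 106.5 at a = 5: Pa²(3L − a)/(6EI) = 8431/EI
  δ_0 = 9556/EI
Flexibility coefficient — unit upward force at B: δ_{BB} = L³/(3EI) = 170.7/EI.
With EI = 31000 kN·m²: δ_0 = 0.30825 m and δ_{BB} = 0.005505 m/kN.
Compatibility — the spring shortens by R_B/k under the reaction it provides: δ_0 − R_B·δ_{BB} = R_B/k. With 1/k = 0.000089 m/kN, R_B = δ_0 / (δ_{BB} + 1/k) = 0.30825 / (0.005505 + 0.000089) = 55.1 kN.
Moment equilibrium about A: M_A = Σ(load moments about A) − R_B·L = 568.2 − 55.1×8 = 127.4 kN·m.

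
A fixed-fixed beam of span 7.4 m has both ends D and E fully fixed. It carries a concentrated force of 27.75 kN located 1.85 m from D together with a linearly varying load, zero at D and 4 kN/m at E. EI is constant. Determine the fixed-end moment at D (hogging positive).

M_D = 36.18 kN·m

Take the two fixed-end moments M_D, M_E as redundants; the released structure is the simple span DE.
On the primary (simply-supported) span, the end slopes from the loading are:
  at D: point load 27.75 at a = 1.85: Pab(L + b)/(6LEI) = 83.1/EI
  at E: point load 27.75 at a = 1.85: Pab(L + a)/(6LEI) = 59.36/EI
  at D: triangular load, peak 4: 7w₀L³/(360EI) = 31.52/EI
  at E: triangular load, peak 4: w₀L³/(45EI) = 36.02/EI
  θ_D0 = 114.6/EI,  θ_E0 = 95.38/EI
Flexibility coefficients: a unit moment at one end gives L/(3EI) there and L/(6EI) at the far end, so f₁₁ = f₂₂ = 2.467/EI and f₁₂ = f₂₁ = 1.233/EI.
Compatibility — zero rotation at each built-in end:
  2.467 M_D + 1.233 M_E = 114.6
  1.233 M_D + 2.467 M_E = 95.38
Solving the pair gives M_D = 36.18 kN·m and M_E = 20.58 kN·m (hogging).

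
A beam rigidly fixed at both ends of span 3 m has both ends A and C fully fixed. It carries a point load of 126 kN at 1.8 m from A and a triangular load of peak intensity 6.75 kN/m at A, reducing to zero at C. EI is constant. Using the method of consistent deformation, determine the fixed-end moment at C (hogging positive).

Release both end moments; the primary structure is a simply-supported span AC with redundants M_A and M_C.
Simple-span end rotations at A and C under the given loads:
  at A: point load 126 at a = 1.8: Pab(L + b)/(6LEI) = 63.5/EI
  at C: point load 126 at a = 1.8: Pab(L + a)/(6LEI) = 72.58/EI
  at A: triangular load, peak 6.75: w₀L³/(45EI) = 4.05/EI
  at C: triangular load, peak 6.75: 7w₀L³/(360EI) = 3.544/EI
  θ_A0 = 67.55/EI,  θ_C0 = 76.12/EI
Flexibility coefficients: a unit moment at one end gives L/(3EI) there and L/(6EI) at the far end, so f₁₁ = f₂₂ = 1/EI and f₁₂ = f₂₁ = 0.5/EI.
Compatibility — zero rotation at each built-in end:
  1 M_A + 0.5 M_C = 67.55
  0.5 M_A + 1 M_C = 76.12
Solving the pair gives M_A = 39.33 kN·m and M_C = 56.46 kN·m (hogging).

M_C = 56.46 kN·m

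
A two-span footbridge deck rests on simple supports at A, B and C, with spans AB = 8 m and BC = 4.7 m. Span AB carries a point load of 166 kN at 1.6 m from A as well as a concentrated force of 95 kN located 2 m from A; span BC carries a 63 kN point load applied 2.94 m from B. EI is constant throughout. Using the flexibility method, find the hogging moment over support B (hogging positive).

Insert a hinge at B; M_B is the redundant, and each span becomes simply supported.
Rotations at B on the released spans (each span's end-slope, ×1/EI):
  span AB: point load 166 at a = 1.6: Pab(L + a)/(6LEI) = 340/EI
  span AB: point load 95 at a = 2: Pab(L + a)/(6LEI) = 237.5/EI
  span BC: point load 63 at a = 2.94: Pab(L + b)/(6LEI) = 74.68/EI
  relative rotation θ_0 = (577.5 + 74.68)/EI = 652.1/EI
A unit hogging moment at B produces rotation L₁/(3EI) + L₂/(3EI) = 4.233/EI.
Slope continuity at B: θ_0 = M_B·4.233/EI, so M_B = 652.1/4.233 = 154 kN·m (hogging).

M_B = 154 kN·m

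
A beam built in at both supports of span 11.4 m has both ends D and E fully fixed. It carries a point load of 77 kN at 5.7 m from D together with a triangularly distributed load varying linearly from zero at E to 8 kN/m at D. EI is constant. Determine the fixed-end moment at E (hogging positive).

Release both end moments; the primary structure is a simply-supported span DE with redundants M_D and M_E.
Simple-span end rotations at D and E under the given loads:
  at D: point load 77 at a = 5.7: Pab(L + b)/(6LEI) = 625.4/EI
  at E: point load 77 at a = 5.7: Pab(L + a)/(6LEI) = 625.4/EI
  at D: triangular load, peak 8: w₀L³/(45EI) = 263.4/EI
  at E: triangular load, peak 8: 7w₀L³/(360EI) = 230.5/EI
  θ_D0 = 888.8/EI,  θ_E0 = 855.9/EI
Flexibility coefficients: a unit moment at one end gives L/(3EI) there and L/(6EI) at the far end, so f₁₁ = f₂₂ = 3.8/EI and f₁₂ = f₂₁ = 1.9/EI.
Compatibility — zero rotation at each built-in end:
  3.8 M_D + 1.9 M_E = 888.8
  1.9 M_D + 3.8 M_E = 855.9
Solving the pair gives M_D = 161.7 kN·m and M_E = 144.4 kN·m (hogging).

M_E = 144.4 kN·m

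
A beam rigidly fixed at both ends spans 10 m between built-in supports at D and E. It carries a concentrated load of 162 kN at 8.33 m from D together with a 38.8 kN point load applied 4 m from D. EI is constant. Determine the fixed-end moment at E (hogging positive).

M_E = 225 kN·m

Take the two fixed-end moments M_D, M_E as redundants; the released structure is the simple span DE.
End rotations of the released simple span under the applied load (×1/EI):
  at D: point load 162 at a = 8.33: Pab(L + b)/(6LEI) = 438.3/EI
  at E: point load 162 at a = 8.33: Pab(L + a)/(6LEI) = 688.5/EI
  at D: point load 38.8 at a = 4: Pab(L + b)/(6LEI) = 248.3/EI
  at E: point load 38.8 at a = 4: Pab(L + a)/(6LEI) = 217.3/EI
  θ_D0 = 686.6/EI,  θ_E0 = 905.8/EI
Flexibility coefficients: a unit moment at one end gives L/(3EI) there and L/(6EI) at the far end, so f₁₁ = f₂₂ = 3.333/EI and f₁₂ = f₂₁ = 1.667/EI.
Compatibility — zero rotation at each built-in end:
  3.333 M_D + 1.667 M_E = 686.6
  1.667 M_D + 3.333 M_E = 905.8
Solving the pair gives M_D = 93.51 kN·m and M_E = 225 kN·m (hogging).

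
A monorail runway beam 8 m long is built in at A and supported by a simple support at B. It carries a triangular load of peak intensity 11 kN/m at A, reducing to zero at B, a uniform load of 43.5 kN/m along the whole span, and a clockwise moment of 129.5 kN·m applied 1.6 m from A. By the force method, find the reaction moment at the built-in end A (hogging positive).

Remove the prop at B; the released (primary) structure is a cantilever built in at A.
Primary-structure tip deflection at B by superposition:
  triangular load, peak 11 at the fixed end: w₀L⁴/(30EI) = 1502/EI
  UDL 43.5: wL⁴/(8EI) = 22272/EI
  clockwise couple 129.5 at a = 1.6: M₀a(2L − a)/(2EI) = 1492/EI
  δ_0 = 25266/EI
Flexibility coefficient — unit upward force at B: δ_{BB} = L³/(3EI) = 170.7/EI.
The prop prevents deflection at B: R_B = δ_0/δ_{BB} = 25266/170.7 = 148 kN.
Moment equilibrium about A: M_A = Σ(load moments about A) − R_B·L = 1639 − 148×8 = 454.5 kN·m.

M_A = 454.5 kN·m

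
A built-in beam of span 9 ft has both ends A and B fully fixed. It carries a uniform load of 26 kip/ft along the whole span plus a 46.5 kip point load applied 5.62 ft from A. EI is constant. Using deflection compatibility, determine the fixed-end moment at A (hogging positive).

Take the two fixed-end moments M_A, M_B as redundants; the released structure is the simple span AB.
End rotations of the released simple span under the applied load (×1/EI):
  at A: UDL 26: wL³/(24EI) = 789.8/EI
  at B: UDL 26: wL³/(24EI) = 789.8/EI
  at A: point load 46.5 at a = 5.62: Pab(L + b)/(6LEI) = 202.5/EI
  at B: point load 46.5 at a = 5.62: Pab(L + a)/(6LEI) = 239.1/EI
  θ_A0 = 992.3/EI,  θ_B0 = 1029/EI
Flexibility coefficients: a unit moment at one end gives L/(3EI) there and L/(6EI) at the far end, so f₁₁ = f₂₂ = 3/EI and f₁₂ = f₂₁ = 1.5/EI.
Compatibility — zero rotation at each built-in end:
  3 M_A + 1.5 M_B = 992.3
  1.5 M_A + 3 M_B = 1029
Solving the pair gives M_A = 212.4 kip·ft and M_B = 236.8 kip·ft (hogging).

M_A = 212.4 kip·ft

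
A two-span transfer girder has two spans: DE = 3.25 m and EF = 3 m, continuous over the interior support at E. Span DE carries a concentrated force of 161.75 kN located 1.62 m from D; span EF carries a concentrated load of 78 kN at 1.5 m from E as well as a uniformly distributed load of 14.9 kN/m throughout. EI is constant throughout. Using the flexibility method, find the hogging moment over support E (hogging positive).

M_E = 80.31 kN·m

Release continuity at E by inserting a hinge; the redundant is the internal moment M_E. The primary structure is two simply-supported spans DE and EF.
Rotations at E on the released spans (each span's end-slope, ×1/EI):
  span DE: point load 161.75 at a = 1.62: Pab(L + a)/(6LEI) = 106.7/EI
  span EF: point load 78 at a = 1.5: Pab(L + b)/(6LEI) = 43.88/EI
  span EF: UDL 14.9: wL³/(24EI) = 16.76/EI
  relative rotation θ_0 = (106.7 + 60.64)/EI = 167.3/EI
A unit hogging moment at E produces rotation L₁/(3EI) + L₂/(3EI) = 2.083/EI.
Slope continuity at E: θ_0 = M_E·2.083/EI, so M_E = 167.3/2.083 = 80.31 kN·m (hogging).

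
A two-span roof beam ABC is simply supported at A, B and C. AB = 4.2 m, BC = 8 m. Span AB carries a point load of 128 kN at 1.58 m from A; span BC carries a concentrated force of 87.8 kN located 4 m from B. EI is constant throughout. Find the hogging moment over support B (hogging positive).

M_B = 116.2 kN·m

Insert a hinge at B; M_B is the redundant, and each span becomes simply supported.
Rotations at B on the released spans (each span's end-slope, ×1/EI):
  span AB: point load 128 at a = 1.58: Pab(L + a)/(6LEI) = 121.5/EI
  span BC: point load 87.8 at a = 4: Pab(L + b)/(6LEI) = 351.2/EI
  relative rotation θ_0 = (121.5 + 351.2)/EI = 472.7/EI
A unit hogging moment at B produces rotation L₁/(3EI) + L₂/(3EI) = 4.067/EI.
Slope continuity at B: θ_0 = M_B·4.067/EI, so M_B = 472.7/4.067 = 116.2 kN·m (hogging).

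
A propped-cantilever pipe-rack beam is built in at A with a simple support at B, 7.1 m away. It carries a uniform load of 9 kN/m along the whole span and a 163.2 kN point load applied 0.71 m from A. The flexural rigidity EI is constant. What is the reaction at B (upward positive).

R_B = 26.33 kN

Release the roller at B. Primary structure: cantilever fixed at A.
Deflection at B on the released cantilever, summing each load's contribution:
  UDL 9: wL⁴/(8EI) = 2859/EI
  point load 163.2 at a = 0.71: Pa²(3L − a)/(6EI) = 282.3/EI
  δ_0 = 3141/EI
Flexibility coefficient — unit upward force at B: δ_{BB} = L³/(3EI) = 119.3/EI.
Compatibility at B: δ_0 − R_B·δ_{BB} = 0, so R_B = 3141/119.3 = 26.33 kN.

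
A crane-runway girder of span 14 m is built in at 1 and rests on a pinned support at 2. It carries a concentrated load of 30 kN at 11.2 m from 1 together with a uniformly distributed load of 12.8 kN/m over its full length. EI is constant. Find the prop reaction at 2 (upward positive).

Choose R_2 as the redundant. The primary structure is the cantilever fixed at 1.
Free-end deflection of the primary structure under the applied loading (downward +):
  point load 30 at a = 11.2: Pa²(3L − a)/(6EI) = 19318/EI
  UDL 12.8: wL⁴/(8EI) = 61466/EI
  δ_0 = 80783/EI
Flexibility coefficient — unit upward force at 2: δ_{22} = L³/(3EI) = 914.7/EI.
The prop prevents deflection at 2: R_2 = δ_0/δ_{22} = 80783/914.7 = 88.32 kN.

R_2 = 88.32 kN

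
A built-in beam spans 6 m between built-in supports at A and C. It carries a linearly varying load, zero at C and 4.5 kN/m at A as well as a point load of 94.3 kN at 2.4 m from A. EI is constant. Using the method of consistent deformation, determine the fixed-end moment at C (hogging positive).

M_C = 59.72 kN·m

Release both end moments; the primary structure is a simply-supported span AC with redundants M_A and M_C.
End rotations of the released simple span under the applied load (×1/EI):
  at A: triangular load, peak 4.5: w₀L³/(45EI) = 21.6/EI
  at C: triangular load, peak 4.5: 7w₀L³/(360EI) = 18.9/EI
  at A: point load 94.3 at a = 2.4: Pab(L + b)/(6LEI) = 217.3/EI
  at C: point load 94.3 at a = 2.4: Pab(L + a)/(6LEI) = 190.1/EI
  θ_A0 = 238.9/EI,  θ_C0 = 209/EI
Flexibility coefficients: a unit moment at one end gives L/(3EI) there and L/(6EI) at the far end, so f₁₁ = f₂₂ = 2/EI and f₁₂ = f₂₁ = 1/EI.
Compatibility — zero rotation at each built-in end:
  2 M_A + 1 M_C = 238.9
  1 M_A + 2 M_C = 209
Solving the pair gives M_A = 89.58 kN·m and M_C = 59.72 kN·m (hogging).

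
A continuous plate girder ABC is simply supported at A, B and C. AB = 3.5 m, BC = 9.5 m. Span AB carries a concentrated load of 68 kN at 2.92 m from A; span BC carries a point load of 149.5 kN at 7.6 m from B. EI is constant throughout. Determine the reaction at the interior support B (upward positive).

R_B = 128.8 kN

Release continuity at B by inserting a hinge; the redundant is the internal moment M_B. The primary structure is two simply-supported spans AB and BC.
Rotations at B on the released spans (each span's end-slope, ×1/EI):
  span AB: point load 68 at a = 2.92: Pab(L + a)/(6LEI) = 35.21/EI
  span BC: point load 149.5 at a = 7.6: Pab(L + b)/(6LEI) = 431.8/EI
  relative rotation θ_0 = (35.21 + 431.8)/EI = 467/EI
A unit hogging moment at B produces rotation L₁/(3EI) + L₂/(3EI) = 4.333/EI.
Slope continuity at B: θ_0 = M_B·4.333/EI, so M_B = 467/4.333 = 107.8 kN·m (hogging).
Span AB, ΣM about A with M_B applied at B: R_B^{AB}·3.5 = 198.6 + 107.8, so R_B^{AB} = 87.52 kN and R_A = 68 − 87.52 = -19.52 kN.
Span BC, ΣM about C: R_B^{BC}·9.5 = 284.1 + 107.8, so R_B^{BC} = 41.24 kN and R_C = 149.5 − 41.24 = 108.3 kN.
R_B = 87.52 + 41.24 = 128.8 kN.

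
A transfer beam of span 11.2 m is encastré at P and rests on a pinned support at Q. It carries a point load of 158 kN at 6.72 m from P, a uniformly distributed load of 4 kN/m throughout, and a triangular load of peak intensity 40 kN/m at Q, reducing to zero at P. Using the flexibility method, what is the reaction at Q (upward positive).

R_Q = 208.3 kN

Remove the prop at Q; the released (primary) structure is a cantilever built in at P.
Primary-structure tip deflection at Q by superposition:
  point load 158 at a = 6.72: Pa²(3L − a)/(6EI) = 31965/EI
  UDL 4: wL⁴/(8EI) = 7868/EI
  triangular load, peak 40 at the free end: 11w₀L⁴/(120EI) = 57696/EI
  δ_0 = 97528/EI
Flexibility coefficient — unit upward force at Q: δ_{QQ} = L³/(3EI) = 468.3/EI.
Compatibility at Q: δ_0 − R_Q·δ_{QQ} = 0, so R_Q = 97528/468.3 = 208.3 kN.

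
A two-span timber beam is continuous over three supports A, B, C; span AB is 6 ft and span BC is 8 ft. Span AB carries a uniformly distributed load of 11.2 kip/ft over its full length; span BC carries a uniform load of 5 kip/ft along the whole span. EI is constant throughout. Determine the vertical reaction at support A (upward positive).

Take M_B as the redundant. Released structure: two simple spans AB and BC with a hinge at B.
Discontinuity in slope at B on the released structure — sum the simple-span end rotations:
  span AB: UDL 11.2: wL³/(24EI) = 100.8/EI
  span BC: UDL 5: wL³/(24EI) = 106.7/EI
  relative rotation θ_0 = (100.8 + 106.7)/EI = 207.5/EI
A unit hogging moment at B produces rotation L₁/(3EI) + L₂/(3EI) = 4.667/EI.
Compatibility: M_B·(L₁+L₂)/(3EI) = θ_0, giving M_B = 44.46 kip·ft (hogging).
Span AB, ΣM about A with M_B applied at B: R_B^{AB}·6 = 201.6 + 44.46, so R_B^{AB} = 41.01 kip and R_A = 67.2 − 41.01 = 26.19 kip.

R_A = 26.19 kip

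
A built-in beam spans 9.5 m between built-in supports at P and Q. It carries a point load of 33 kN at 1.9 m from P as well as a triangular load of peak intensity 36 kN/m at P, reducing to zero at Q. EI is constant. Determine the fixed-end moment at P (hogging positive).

Take the two fixed-end moments M_P, M_Q as redundants; the released structure is the simple span PQ.
Simple-span end rotations at P and Q under the given loads:
  at P: point load 33 at a = 1.9: Pab(L + b)/(6LEI) = 143/EI
  at Q: point load 33 at a = 1.9: Pab(L + a)/(6LEI) = 95.3/EI
  at P: triangular load, peak 36: w₀L³/(45EI) = 685.9/EI
  at Q: triangular load, peak 36: 7w₀L³/(360EI) = 600.2/EI
  θ_P0 = 828.9/EI,  θ_Q0 = 695.5/EI
Flexibility coefficients: a unit moment at one end gives L/(3EI) there and L/(6EI) at the far end, so f₁₁ = f₂₂ = 3.167/EI and f₁₂ = f₂₁ = 1.583/EI.
Compatibility — zero rotation at each built-in end:
  3.167 M_P + 1.583 M_Q = 828.9
  1.583 M_P + 3.167 M_Q = 695.5
Solving the pair gives M_P = 202.6 kN·m and M_Q = 118.3 kN·m (hogging).

M_P = 202.6 kN·m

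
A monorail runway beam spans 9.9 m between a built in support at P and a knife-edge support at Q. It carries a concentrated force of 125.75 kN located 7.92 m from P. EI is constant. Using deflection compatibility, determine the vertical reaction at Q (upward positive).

R_Q = 88.53 kN

Take the reaction at Q as the redundant and release it; the primary structure is a cantilever fixed at P.
Downward deflection at the released point Q due to the loads:
  point load 125.75 at a = 7.92: Pa²(3L − a)/(6EI) = 28633/EI
Tip deflection under a unit load at Q: L³/(3EI) = 323.4/EI.
The prop prevents deflection at Q: R_Q = δ_0/δ_{QQ} = 28633/323.4 = 88.53 kN.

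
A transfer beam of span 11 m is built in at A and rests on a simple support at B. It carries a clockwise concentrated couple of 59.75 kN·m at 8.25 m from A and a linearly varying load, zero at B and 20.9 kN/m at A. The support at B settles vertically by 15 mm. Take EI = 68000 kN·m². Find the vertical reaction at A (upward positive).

R_A = 86.62 kN

Remove the prop at B; the released (primary) structure is a cantilever built in at A.
Downward deflection at the released point B due to the loads:
  clockwise couple 59.75 at a = 8.25: M₀a(2L − a)/(2EI) = 3389/EI
  triangular load, peak 20.9 at the fixed end: w₀L⁴/(30EI) = 10200/EI
  δ_0 = 13589/EI
Tip deflection under a unit load at B: L³/(3EI) = 443.7/EI.
With EI = 68000 kN·m²: δ_0 = 0.19984 m and δ_{BB} = 0.006525 m/kN.
Compatibility — the beam at B must follow the support down by 0.015 m: δ_0 − R_B·δ_{BB} = 0.015, so R_B = (0.19984 − 0.015)/0.006525 = 28.33 kN.
Vertical equilibrium: R_A = ΣP − R_B = 115 − 28.33 = 86.62 kN.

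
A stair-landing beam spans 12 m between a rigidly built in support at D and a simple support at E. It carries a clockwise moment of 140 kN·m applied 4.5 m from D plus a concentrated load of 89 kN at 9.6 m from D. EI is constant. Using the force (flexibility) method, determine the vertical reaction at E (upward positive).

R_E = 73.32 kN

Take the reaction at E as the redundant and release it; the primary structure is a cantilever fixed at D.
Free-end deflection of the primary structure under the applied loading (downward +):
  clockwise couple 140 at a = 4.5: M₀a(2L − a)/(2EI) = 6142/EI
  point load 89 at a = 9.6: Pa²(3L − a)/(6EI) = 36090/EI
  δ_0 = 42232/EI
Tip deflection under a unit load at E: L³/(3EI) = 576/EI.
The prop prevents deflection at E: R_E = δ_0/δ_{EE} = 42232/576 = 73.32 kN.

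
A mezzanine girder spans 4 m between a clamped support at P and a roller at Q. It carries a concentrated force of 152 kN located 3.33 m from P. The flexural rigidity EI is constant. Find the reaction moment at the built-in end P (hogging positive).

M_P = 49.49 kN·m

Take the reaction at Q as the redundant and release it; the primary structure is a cantilever fixed at P.
Free-end deflection of the primary structure under the applied loading (downward +):
  point load 152 at a = 3.33: Pa²(3L − a)/(6EI) = 2436/EI
Flexibility coefficient — unit upward force at Q: δ_{QQ} = L³/(3EI) = 21.33/EI.
Compatibility at Q: δ_0 − R_Q·δ_{QQ} = 0, so R_Q = 2436/21.33 = 114.2 kN.
Moment equilibrium about P: M_P = Σ(load moments about P) − R_Q·L = 506.2 − 114.2×4 = 49.49 kN·m.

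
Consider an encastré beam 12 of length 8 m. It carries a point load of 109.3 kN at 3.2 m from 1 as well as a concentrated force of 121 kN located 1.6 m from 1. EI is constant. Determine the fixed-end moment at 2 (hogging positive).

M_2 = 114.9 kN·m

Take the two fixed-end moments M_1, M_2 as redundants; the released structure is the simple span 12.
On the primary (simply-supported) span, the end slopes from the loading are:
  at 1: point load 109.3 at a = 3.2: Pab(L + b)/(6LEI) = 447.7/EI
  at 2: point load 109.3 at a = 3.2: Pab(L + a)/(6LEI) = 391.7/EI
  at 1: point load 121 at a = 1.6: Pab(L + b)/(6LEI) = 371.7/EI
  at 2: point load 121 at a = 1.6: Pab(L + a)/(6LEI) = 247.8/EI
  θ_10 = 819.4/EI,  θ_20 = 639.5/EI
Flexibility coefficients: a unit moment at one end gives L/(3EI) there and L/(6EI) at the far end, so f₁₁ = f₂₂ = 2.667/EI and f₁₂ = f₂₁ = 1.333/EI.
Compatibility — zero rotation at each built-in end:
  2.667 M_1 + 1.333 M_2 = 819.4
  1.333 M_1 + 2.667 M_2 = 639.5
Solving the pair gives M_1 = 249.8 kN·m and M_2 = 114.9 kN·m (hogging).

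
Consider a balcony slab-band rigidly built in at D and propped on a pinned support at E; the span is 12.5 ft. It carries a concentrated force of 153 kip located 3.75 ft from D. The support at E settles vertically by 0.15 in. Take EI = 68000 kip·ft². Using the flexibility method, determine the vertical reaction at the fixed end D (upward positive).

Remove the prop at E; the released (primary) structure is a cantilever built in at D.
Primary-structure tip deflection at E by superposition:
  point load 153 at a = 3.75: Pa²(3L − a)/(6EI) = 12103/EI
Flexibility coefficient — unit upward force at E: δ_{EE} = L³/(3EI) = 651/EI.
With EI = 68000 kip·ft²: δ_0 = 0.17798 ft and δ_{EE} = 0.009574 ft/kip.
Compatibility — the beam at E must follow the support down by 0.0125 ft: δ_0 − R_E·δ_{EE} = 0.0125, so R_E = (0.17798 − 0.0125)/0.009574 = 17.28 kip.
Vertical equilibrium: R_D = ΣP − R_E = 153 − 17.28 = 135.7 kip.

R_D = 135.7 kip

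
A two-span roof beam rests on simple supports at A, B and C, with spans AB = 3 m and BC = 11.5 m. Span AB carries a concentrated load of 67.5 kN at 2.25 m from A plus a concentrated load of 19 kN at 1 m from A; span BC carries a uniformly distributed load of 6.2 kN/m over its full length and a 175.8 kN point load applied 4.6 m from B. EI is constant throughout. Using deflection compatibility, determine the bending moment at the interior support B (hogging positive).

Insert a hinge at B; M_B is the redundant, and each span becomes simply supported.
End slopes at the hinge B, treating each span as simply supported:
  span AB: point load 67.5 at a = 2.25: Pab(L + a)/(6LEI) = 33.22/EI
  span AB: point load 19 at a = 1: Pab(L + a)/(6LEI) = 8.444/EI
  span BC: UDL 6.2: wL³/(24EI) = 392.9/EI
  span BC: point load 175.8 at a = 4.6: Pab(L + b)/(6LEI) = 1488/EI
  relative rotation θ_0 = (41.67 + 1881)/EI = 1923/EI
A unit hogging moment at B produces rotation L₁/(3EI) + L₂/(3EI) = 4.833/EI.
Compatibility: M_B·(L₁+L₂)/(3EI) = θ_0, giving M_B = 397.8 kN·m (hogging).

M_B = 397.8 kN·m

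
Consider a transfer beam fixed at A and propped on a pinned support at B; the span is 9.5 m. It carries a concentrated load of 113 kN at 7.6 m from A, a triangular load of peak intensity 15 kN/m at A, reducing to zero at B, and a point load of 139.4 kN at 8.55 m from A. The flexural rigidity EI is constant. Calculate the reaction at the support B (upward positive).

R_B = 212.4 kN

Choose R_B as the redundant. The primary structure is the cantilever fixed at A.
Free-end deflection of the primary structure under the applied loading (downward +):
  point load 113 at a = 7.6: Pa²(3L − a)/(6EI) = 22735/EI
  triangular load, peak 15 at the fixed end: w₀L⁴/(30EI) = 4073/EI
  point load 139.4 at a = 8.55: Pa²(3L − a)/(6EI) = 33883/EI
  δ_0 = 60691/EI
Tip deflection under a unit load at B: L³/(3EI) = 285.8/EI.
Compatibility at B: δ_0 − R_B·δ_{BB} = 0, so R_B = 60691/285.8 = 212.4 kN.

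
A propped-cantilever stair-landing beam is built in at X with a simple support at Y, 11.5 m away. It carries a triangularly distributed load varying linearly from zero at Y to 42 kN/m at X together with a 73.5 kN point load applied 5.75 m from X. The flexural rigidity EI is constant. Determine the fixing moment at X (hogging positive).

Take the reaction at Y as the redundant and release it; the primary structure is a cantilever fixed at X.
Downward deflection at the released point Y due to the loads:
  triangular load, peak 42 at the fixed end: w₀L⁴/(30EI) = 24486/EI
  point load 73.5 at a = 5.75: Pa²(3L − a)/(6EI) = 11644/EI
  δ_0 = 36130/EI
Flexibility coefficient — unit upward force at Y: δ_{YY} = L³/(3EI) = 507/EI.
The prop prevents deflection at Y: R_Y = δ_0/δ_{YY} = 36130/507 = 71.27 kN.
Moment equilibrium about X: M_X = Σ(load moments about X) − R_Y·L = 1348 − 71.27×11.5 = 528.8 kN·m.

M_X = 528.8 kN·m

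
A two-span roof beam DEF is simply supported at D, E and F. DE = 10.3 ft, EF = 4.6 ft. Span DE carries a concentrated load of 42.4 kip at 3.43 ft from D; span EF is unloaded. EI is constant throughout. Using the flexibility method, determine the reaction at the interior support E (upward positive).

R_E = 28.17 kip

Release continuity at E by inserting a hinge; the redundant is the internal moment M_E. The primary structure is two simply-supported spans DE and EF.
Rotations at E on the released spans (each span's end-slope, ×1/EI):
  span DE: point load 42.4 at a = 3.43: Pab(L + a)/(6LEI) = 222/EI
  relative rotation θ_0 = (222 + 0)/EI = 222/EI
A unit hogging moment at E produces rotation L₁/(3EI) + L₂/(3EI) = 4.967/EI.
Compatibility: M_E·(L₁+L₂)/(3EI) = θ_0, giving M_E = 44.69 kip·ft (hogging).
Span DE, ΣM about D with M_E applied at E: R_E^{DE}·10.3 = 145.4 + 44.69, so R_E^{DE} = 18.46 kip and R_D = 42.4 − 18.46 = 23.94 kip.
Span EF, ΣM about F: R_E^{EF}·4.6 = 0 + 44.69, so R_E^{EF} = 9.716 kip and R_F = 0 − 9.716 = -9.716 kip.
R_E = 18.46 + 9.716 = 28.17 kip.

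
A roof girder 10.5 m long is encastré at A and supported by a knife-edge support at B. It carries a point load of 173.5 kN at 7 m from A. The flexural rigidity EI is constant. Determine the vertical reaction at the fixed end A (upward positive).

R_A = 83.54 kN

Remove the prop at B; the released (primary) structure is a cantilever built in at A.
Primary-structure tip deflection at B by superposition:
  point load 173.5 at a = 7: Pa²(3L − a)/(6EI) = 34714/EI
Tip deflection under a unit load at B: L³/(3EI) = 385.9/EI.
The prop prevents deflection at B: R_B = δ_0/δ_{BB} = 34714/385.9 = 89.96 kN.
Vertical equilibrium: R_A = ΣP − R_B = 173.5 − 89.96 = 83.54 kN.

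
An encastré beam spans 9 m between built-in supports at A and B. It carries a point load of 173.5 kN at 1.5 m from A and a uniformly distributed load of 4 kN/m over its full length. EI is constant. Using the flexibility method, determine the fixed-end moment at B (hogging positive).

M_B = 63.15 kN·m

Take the two fixed-end moments M_A, M_B as redundants; the released structure is the simple span AB.
Simple-span end rotations at A and B under the given loads:
  at A: point load 173.5 at a = 1.5: Pab(L + b)/(6LEI) = 596.4/EI
  at B: point load 173.5 at a = 1.5: Pab(L + a)/(6LEI) = 379.5/EI
  at A: UDL 4: wL³/(24EI) = 121.5/EI
  at B: UDL 4: wL³/(24EI) = 121.5/EI
  θ_A0 = 717.9/EI,  θ_B0 = 501/EI
Flexibility coefficients: a unit moment at one end gives L/(3EI) there and L/(6EI) at the far end, so f₁₁ = f₂₂ = 3/EI and f₁₂ = f₂₁ = 1.5/EI.
Compatibility — zero rotation at each built-in end:
  3 M_A + 1.5 M_B = 717.9
  1.5 M_A + 3 M_B = 501
Solving the pair gives M_A = 207.7 kN·m and M_B = 63.15 kN·m (hogging).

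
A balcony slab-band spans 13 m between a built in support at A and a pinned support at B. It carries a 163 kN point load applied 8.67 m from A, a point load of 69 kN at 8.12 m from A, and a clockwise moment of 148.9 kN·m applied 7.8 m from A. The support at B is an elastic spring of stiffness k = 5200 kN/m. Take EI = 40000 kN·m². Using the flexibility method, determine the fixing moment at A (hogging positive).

M_A = 437.4 kN·m

Release the roller at B. Primary structure: cantilever fixed at A.
Downward deflection at the released point B due to the loads:
  point load 163 at a = 8.67: Pa²(3L − a)/(6EI) = 61937/EI
  point load 69 at a = 8.12: Pa²(3L − a)/(6EI) = 23415/EI
  clockwise couple 148.9 at a = 7.8: M₀a(2L − a)/(2EI) = 10569/EI
  δ_0 = 95920/EI
Tip deflection under a unit load at B: L³/(3EI) = 732.3/EI.
With EI = 40000 kN·m²: δ_0 = 2.398 m and δ_{BB} = 0.018308 m/kN.
Compatibility — the spring shortens by R_B/k under the reaction it provides: δ_0 − R_B·δ_{BB} = R_B/k. With 1/k = 0.000192 m/kN, R_B = δ_0 / (δ_{BB} + 1/k) = 2.398 / (0.018308 + 0.000192) = 129.6 kN.
Moment equilibrium about A: M_A = Σ(load moments about A) − R_B·L = 2122 − 129.6×13 = 437.4 kN·m.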